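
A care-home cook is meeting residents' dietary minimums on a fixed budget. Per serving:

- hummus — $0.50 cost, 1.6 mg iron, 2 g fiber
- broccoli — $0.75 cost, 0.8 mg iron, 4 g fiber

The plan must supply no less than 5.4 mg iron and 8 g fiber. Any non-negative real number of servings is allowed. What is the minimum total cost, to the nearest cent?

Check every corner: each single food scaled to meet both minima, and each pair solved so both constraints bind.
hummus only: max(5.4/1.6, 8/2) = 4 servings → $2.00.
broccoli only: max(5.4/0.8, 8/4) = 6.75 servings → $5.06.
hummus + broccoli with both tight: 3.167 servings and 0.4167 servings → $1.90.
The minimum over all feasible corners is $1.90.

$1.90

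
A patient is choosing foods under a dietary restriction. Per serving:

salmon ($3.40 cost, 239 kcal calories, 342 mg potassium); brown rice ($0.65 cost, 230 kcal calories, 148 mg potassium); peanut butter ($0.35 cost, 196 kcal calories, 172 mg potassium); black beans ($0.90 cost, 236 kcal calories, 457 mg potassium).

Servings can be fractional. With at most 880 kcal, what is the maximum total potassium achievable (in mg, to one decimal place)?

Potassium per kcal: black beans 1.936, salmon 1.431, peanut butter 0.8776, brown rice 0.6435.
With no serving limits, spend the whole calories allowance on black beans: 880 kcal / 236 kcal × 457 mg = 1704.1 mg.

1704.1 mg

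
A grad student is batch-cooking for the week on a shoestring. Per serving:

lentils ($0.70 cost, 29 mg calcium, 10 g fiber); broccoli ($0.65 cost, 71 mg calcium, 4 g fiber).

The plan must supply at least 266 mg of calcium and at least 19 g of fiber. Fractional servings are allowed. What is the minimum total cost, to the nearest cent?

$2.64

Compare the cost at each extreme point of the feasible region.
lentils only: max(266/29, 19/10) = 9.172 servings → $6.42.
broccoli only: max(266/71, 19/4) = 4.75 servings → $3.09.
lentils + broccoli with both tight: 0.4798 servings and 3.551 servings → $2.64.
The minimum over all feasible corners is $2.64.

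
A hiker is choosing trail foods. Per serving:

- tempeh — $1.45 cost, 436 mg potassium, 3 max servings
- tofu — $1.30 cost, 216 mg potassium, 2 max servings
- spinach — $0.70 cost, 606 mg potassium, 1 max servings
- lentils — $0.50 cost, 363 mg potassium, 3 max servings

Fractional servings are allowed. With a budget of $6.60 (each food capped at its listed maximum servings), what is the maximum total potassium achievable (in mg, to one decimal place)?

3011.3 mg

Potassium per dollar: spinach 865.7, lentils 726, tempeh 300.7, tofu 166.2.
Take 1 serving of spinach: spends $0.70, +606.0 mg potassium (running total 606.0 mg).
Take 3 servings of lentils: spends $1.50, +1089.0 mg potassium (running total 1695.0 mg).
Take 3 servings of tempeh: spends $4.35, +1308.0 mg potassium (running total 3003.0 mg).
Take 0.03846 servings of tofu: spends $0.05, +8.3 mg potassium (running total 3011.3 mg).
Greedy by best ratio exhausts the cost allowance optimally: 3011.3 mg.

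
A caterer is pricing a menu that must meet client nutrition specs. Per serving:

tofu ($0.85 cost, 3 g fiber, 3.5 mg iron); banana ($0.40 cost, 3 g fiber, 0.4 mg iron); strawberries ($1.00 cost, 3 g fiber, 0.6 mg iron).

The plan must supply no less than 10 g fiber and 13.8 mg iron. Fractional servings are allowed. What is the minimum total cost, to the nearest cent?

$3.35

An LP optimum is at a vertex; with two nutrient constraints at most two foods are used. Check each candidate.
tofu only: max(10/3, 13.8/3.5) = 3.943 servings → $3.35.
banana only: max(10/3, 13.8/0.4) = 34.5 servings → $13.80.
strawberries only: max(10/3, 13.8/0.6) = 23 servings → $23.00.
tofu + banana: intersection lies outside the first quadrant.
tofu + strawberries: the both-tight solution has a negative serving — not a feasible corner.
banana + strawberries: intersection lies outside the first quadrant.
So the least-cost plan costs $3.35.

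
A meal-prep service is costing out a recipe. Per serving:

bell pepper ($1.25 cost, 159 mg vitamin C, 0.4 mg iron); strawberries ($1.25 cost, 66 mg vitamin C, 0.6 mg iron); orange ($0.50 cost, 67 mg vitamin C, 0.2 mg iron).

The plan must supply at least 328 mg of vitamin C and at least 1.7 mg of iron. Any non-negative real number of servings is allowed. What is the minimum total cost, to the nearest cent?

bell pepper only: max(328/159, 1.7/0.4) = 4.25 servings → $5.31.
strawberries only: max(328/66, 1.7/0.6) = 4.97 servings → $6.21.
orange only: max(328/67, 1.7/0.2) = 8.5 servings → $4.25.
bell pepper + strawberries with both tight: 1.226 servings and 2.016 servings → $4.05.
bell pepper + orange with both targets exact would need a negative amount; discard.
strawberries + orange with both tight: 1.789 servings and 3.133 servings → $3.80.
Cheapest feasible corner: $3.80.

$3.80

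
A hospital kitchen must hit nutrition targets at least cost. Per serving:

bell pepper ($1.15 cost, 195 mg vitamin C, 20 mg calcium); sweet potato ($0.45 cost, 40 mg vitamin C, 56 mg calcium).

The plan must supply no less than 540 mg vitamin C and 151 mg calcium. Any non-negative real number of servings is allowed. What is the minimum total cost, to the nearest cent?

The cheapest plan sits at a corner of the feasible region — with two constraints it uses at most two foods.
bell pepper only: max(540/195, 151/20) = 7.55 servings → $8.68.
sweet potato only: max(540/40, 151/56) = 13.5 servings → $6.08.
bell pepper + sweet potato with both tight: 2.391 servings and 1.842 servings → $3.58.
The minimum over all feasible corners is $3.58.

$3.58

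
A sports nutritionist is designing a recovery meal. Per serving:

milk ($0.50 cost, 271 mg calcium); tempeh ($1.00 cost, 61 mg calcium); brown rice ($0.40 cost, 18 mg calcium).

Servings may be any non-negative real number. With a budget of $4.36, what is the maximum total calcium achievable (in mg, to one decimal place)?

2363.1 mg

Calcium per dollar: milk 542, tempeh 61, brown rice 45.
With no serving limits, spend the whole cost allowance on milk: $4.36 / $0.50 × 271 mg = 2363.1 mg.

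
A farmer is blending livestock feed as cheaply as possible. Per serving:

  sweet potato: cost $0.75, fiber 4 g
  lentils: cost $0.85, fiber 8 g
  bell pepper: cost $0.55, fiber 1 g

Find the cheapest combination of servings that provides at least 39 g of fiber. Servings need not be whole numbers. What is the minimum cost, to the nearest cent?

Cost per g of fiber: lentils $0.1062, sweet potato $0.1875, bell pepper $0.5500.
With no serving limits, use only lentils: 39 g / 8 g = 4.875 servings × $0.85 = $4.14.

$4.14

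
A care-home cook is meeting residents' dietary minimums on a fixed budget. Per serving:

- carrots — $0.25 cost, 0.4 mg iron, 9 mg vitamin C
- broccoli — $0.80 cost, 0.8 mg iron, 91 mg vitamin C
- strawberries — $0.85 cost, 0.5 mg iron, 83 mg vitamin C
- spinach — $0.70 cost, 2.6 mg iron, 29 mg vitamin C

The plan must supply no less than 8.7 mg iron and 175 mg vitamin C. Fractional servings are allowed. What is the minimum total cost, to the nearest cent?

The cheapest plan sits at a corner of the feasible region — with two constraints it uses at most two foods.
carrots only: max(8.7/0.4, 175/9) = 21.75 servings → $5.44.
broccoli only: max(8.7/0.8, 175/91) = 10.88 servings → $8.70.
strawberries only: max(8.7/0.5, 175/83) = 17.4 servings → $14.79.
spinach only: max(8.7/2.6, 175/29) = 6.034 servings → $4.22.
carrots + broccoli: intersection lies outside the first quadrant.
carrots + strawberries: intersection lies outside the first quadrant.
carrots + spinach with both tight: 17.18 servings and 0.7034 servings → $4.79.
broccoli + strawberries with both targets exact would need a negative amount; discard.
broccoli + spinach with both tight: 0.9499 servings and 3.054 servings → $2.90.
strawberries + spinach with both tight: 1.007 servings and 3.153 servings → $3.06.
Cheapest feasible corner: $2.90.

$2.90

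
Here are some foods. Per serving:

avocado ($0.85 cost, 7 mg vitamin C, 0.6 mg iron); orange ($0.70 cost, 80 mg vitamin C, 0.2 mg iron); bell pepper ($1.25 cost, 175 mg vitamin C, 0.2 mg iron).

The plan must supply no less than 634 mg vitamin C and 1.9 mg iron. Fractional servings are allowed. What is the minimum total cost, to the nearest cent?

With two linear requirements the optimum uses one or two foods; enumerate the corners.
avocado only: max(634/7, 1.9/0.6) = 90.57 servings → $76.99.
orange only: max(634/80, 1.9/0.2) = 9.5 servings → $6.65.
bell pepper only: max(634/175, 1.9/0.2) = 9.5 servings → $11.88.
avocado + orange with both tight: 0.5408 servings and 7.878 servings → $5.97.
avocado + bell pepper with both tight: 1.986 servings and 3.543 servings → $6.12.
orange + bell pepper: the both-tight solution has a negative serving — not a feasible corner.
So the least-cost plan costs $5.97.

$5.97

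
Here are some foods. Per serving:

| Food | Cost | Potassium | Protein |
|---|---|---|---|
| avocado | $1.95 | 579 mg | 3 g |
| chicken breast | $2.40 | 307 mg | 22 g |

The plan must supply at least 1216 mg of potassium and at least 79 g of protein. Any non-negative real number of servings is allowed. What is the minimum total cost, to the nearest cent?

$8.96

At the optimum either one food covers both requirements or two foods hit both targets exactly; no other combination can be cheaper.
avocado only: max(1216/579, 79/3) = 26.33 servings → $51.35.
chicken breast only: max(1216/307, 79/22) = 3.961 servings → $9.51.
avocado + chicken breast with both tight: 0.2115 servings and 3.562 servings → $8.96.
The minimum over all feasible corners is $8.96.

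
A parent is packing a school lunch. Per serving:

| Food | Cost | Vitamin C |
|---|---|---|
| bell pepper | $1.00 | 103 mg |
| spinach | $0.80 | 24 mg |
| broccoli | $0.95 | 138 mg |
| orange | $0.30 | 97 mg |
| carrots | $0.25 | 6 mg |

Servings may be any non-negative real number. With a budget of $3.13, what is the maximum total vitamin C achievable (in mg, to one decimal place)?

Vitamin C per dollar: orange 323.3, broccoli 145.3, bell pepper 103, spinach 30, carrots 24.
With no serving limits, spend the whole cost allowance on orange: $3.13 / $0.30 × 97 mg = 1012.0 mg.

1012.0 mg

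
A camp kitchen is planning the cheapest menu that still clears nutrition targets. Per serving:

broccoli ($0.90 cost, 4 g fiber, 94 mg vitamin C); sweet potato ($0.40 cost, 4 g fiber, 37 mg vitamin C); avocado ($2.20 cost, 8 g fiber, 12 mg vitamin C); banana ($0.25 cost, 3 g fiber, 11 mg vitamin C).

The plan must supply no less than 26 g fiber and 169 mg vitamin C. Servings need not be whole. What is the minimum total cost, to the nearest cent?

$2.39

broccoli only: max(26/4, 169/94) = 6.5 servings → $5.85.
sweet potato only: max(26/4, 169/37) = 6.5 servings → $2.60.
avocado only: max(26/8, 169/12) = 14.08 servings → $30.98.
banana only: max(26/3, 169/11) = 15.36 servings → $3.84.
broccoli + sweet potato with both targets exact would need a negative amount; discard.
broccoli + avocado with both tight: 1.477 servings and 2.511 servings → $6.85.
broccoli + banana with both tight: 0.9286 servings and 7.429 servings → $2.69.
sweet potato + avocado with both tight: 4.194 servings and 1.153 servings → $4.21.
sweet potato + banana with both tight: 3.299 servings and 4.269 servings → $2.39.
avocado + banana with both targets exact would need a negative amount; discard.
The minimum over all feasible corners is $2.39.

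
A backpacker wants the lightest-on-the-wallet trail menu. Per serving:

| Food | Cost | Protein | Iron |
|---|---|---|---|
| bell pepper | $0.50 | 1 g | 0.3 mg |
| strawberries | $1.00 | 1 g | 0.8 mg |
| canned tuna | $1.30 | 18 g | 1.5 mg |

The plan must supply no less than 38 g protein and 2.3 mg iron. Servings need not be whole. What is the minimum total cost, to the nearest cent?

$2.74

Check every corner: each single food scaled to meet both minima, and each pair solved so both constraints bind.
bell pepper only: max(38/1, 2.3/0.3) = 38 servings → $19.00.
strawberries only: max(38/1, 2.3/0.8) = 38 servings → $38.00.
canned tuna only: max(38/18, 2.3/1.5) = 2.111 servings → $2.74.
bell pepper + strawberries with both targets exact would need a negative amount; discard.
bell pepper + canned tuna: the both-tight solution has a negative serving — not a feasible corner.
strawberries + canned tuna: the both-tight solution has a negative serving — not a feasible corner.
The minimum over all feasible corners is $2.74.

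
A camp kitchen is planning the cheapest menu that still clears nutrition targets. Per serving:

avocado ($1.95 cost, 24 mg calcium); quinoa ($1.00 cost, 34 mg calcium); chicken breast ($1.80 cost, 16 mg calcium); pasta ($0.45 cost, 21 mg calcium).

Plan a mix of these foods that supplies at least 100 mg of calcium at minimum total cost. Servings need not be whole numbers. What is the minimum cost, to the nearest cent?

$2.14

Cost per mg of calcium: pasta $0.0214, quinoa $0.0294, avocado $0.0813, chicken breast $0.1125.
With no serving limits, use only pasta: 100 mg / 21 mg = 4.762 servings × $0.45 = $2.14.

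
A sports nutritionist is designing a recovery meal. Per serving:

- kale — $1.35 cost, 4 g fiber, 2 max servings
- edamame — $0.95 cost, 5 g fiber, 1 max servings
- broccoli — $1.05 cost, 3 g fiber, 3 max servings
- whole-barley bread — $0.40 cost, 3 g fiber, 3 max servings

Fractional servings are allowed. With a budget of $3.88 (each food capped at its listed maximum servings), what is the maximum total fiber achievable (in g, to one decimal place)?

Fiber per dollar: whole-barley bread 7.5, edamame 5.263, kale 2.963, broccoli 2.857.
Take 3 servings of whole-barley bread: spends $1.20, +9.0 g fiber (running total 9.0 g).
Take 1 serving of edamame: spends $0.95, +5.0 g fiber (running total 14.0 g).
Take 1.281 servings of kale: spends $1.73, +5.1 g fiber (running total 19.1 g).
Filling greedily by fiber-per-dollar is optimal for one linear limit, giving 19.1 g.

19.1 g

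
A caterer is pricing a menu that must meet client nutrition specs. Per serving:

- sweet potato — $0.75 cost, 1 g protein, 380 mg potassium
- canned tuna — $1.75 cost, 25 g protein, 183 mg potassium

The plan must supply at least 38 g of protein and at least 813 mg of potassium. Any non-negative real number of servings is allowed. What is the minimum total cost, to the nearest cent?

Check every corner: each single food scaled to meet both minima, and each pair solved so both constraints bind.
sweet potato only: max(38/1, 813/380) = 38 servings → $28.50.
canned tuna only: max(38/25, 813/183) = 4.443 servings → $7.77.
sweet potato + canned tuna with both tight: 1.435 servings and 1.463 servings → $3.64.
The minimum over all feasible corners is $3.64.

$3.64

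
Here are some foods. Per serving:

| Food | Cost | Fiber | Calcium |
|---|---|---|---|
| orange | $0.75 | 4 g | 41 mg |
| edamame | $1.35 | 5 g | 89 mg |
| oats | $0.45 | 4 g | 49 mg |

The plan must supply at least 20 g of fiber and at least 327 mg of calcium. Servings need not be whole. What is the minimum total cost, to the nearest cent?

The cheapest plan sits at a corner of the feasible region — with two constraints it uses at most two foods.
orange only: max(20/4, 327/41) = 7.976 servings → $5.98.
edamame only: max(20/5, 327/89) = 4 servings → $5.40.
oats only: max(20/4, 327/49) = 6.673 servings → $3.00.
orange + edamame with both tight: 0.9603 servings and 3.232 servings → $5.08.
orange + oats: intersection lies outside the first quadrant.
edamame + oats with both tight: 2.955 servings and 1.306 servings → $4.58.
Cheapest feasible corner: $3.00.

$3.00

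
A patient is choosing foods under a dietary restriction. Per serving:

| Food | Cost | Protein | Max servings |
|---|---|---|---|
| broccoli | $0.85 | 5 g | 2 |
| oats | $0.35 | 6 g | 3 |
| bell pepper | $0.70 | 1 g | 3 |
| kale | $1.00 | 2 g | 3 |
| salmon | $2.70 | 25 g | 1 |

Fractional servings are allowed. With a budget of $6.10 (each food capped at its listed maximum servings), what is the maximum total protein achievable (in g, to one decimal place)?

Protein per dollar: oats 17.14, salmon 9.259, broccoli 5.882, kale 2, bell pepper 1.429.
Take 3 servings of oats: spends $1.05, +18.0 g protein (running total 18.0 g).
Take 1 serving of salmon: spends $2.70, +25.0 g protein (running total 43.0 g).
Take 2 servings of broccoli: spends $1.70, +10.0 g protein (running total 53.0 g).
Take 0.65 servings of kale: spends $0.65, +1.3 g protein (running total 54.3 g).
Filling greedily by protein-per-dollar is optimal for one linear limit, giving 54.3 g.

54.3 g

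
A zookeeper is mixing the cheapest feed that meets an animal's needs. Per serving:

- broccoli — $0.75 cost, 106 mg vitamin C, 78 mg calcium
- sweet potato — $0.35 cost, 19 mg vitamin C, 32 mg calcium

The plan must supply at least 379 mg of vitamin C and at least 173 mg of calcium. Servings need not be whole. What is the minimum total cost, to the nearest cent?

$2.68

broccoli only: max(379/106, 173/78) = 3.575 servings → $2.68.
sweet potato only: max(379/19, 173/32) = 19.95 servings → $6.98.
broccoli + sweet potato: intersection lies outside the first quadrant.
So the least-cost plan costs $2.68.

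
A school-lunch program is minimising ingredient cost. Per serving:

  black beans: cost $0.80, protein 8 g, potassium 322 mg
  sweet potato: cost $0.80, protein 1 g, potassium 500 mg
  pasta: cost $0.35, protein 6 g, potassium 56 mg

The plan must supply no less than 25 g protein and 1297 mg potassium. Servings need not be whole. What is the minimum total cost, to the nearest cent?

$2.94

At the optimum either one food covers both requirements or two foods hit both targets exactly; no other combination can be cheaper.
black beans only: max(25/8, 1297/322) = 4.028 servings → $3.22.
sweet potato only: max(25/1, 1297/500) = 25 servings → $20.00.
pasta only: max(25/6, 1297/56) = 23.16 servings → $8.11.
black beans + sweet potato with both tight: 3.046 servings and 0.6324 servings → $2.94.
black beans + pasta: intersection lies outside the first quadrant.
sweet potato + pasta with both tight: 2.168 servings and 3.805 servings → $3.07.
The minimum over all feasible corners is $2.94.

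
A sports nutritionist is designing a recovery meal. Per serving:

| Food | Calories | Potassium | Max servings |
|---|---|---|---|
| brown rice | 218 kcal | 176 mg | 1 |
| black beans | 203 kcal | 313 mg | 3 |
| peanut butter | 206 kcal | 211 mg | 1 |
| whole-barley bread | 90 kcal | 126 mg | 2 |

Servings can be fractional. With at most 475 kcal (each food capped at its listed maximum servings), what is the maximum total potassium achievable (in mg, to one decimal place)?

732.4 mg

Potassium per kcal: black beans 1.542, whole-barley bread 1.4, peanut butter 1.024, brown rice 0.8073.
Take 2.34 servings of black beans: uses 475 kcal, +732.4 mg potassium (running total 732.4 mg).
Filling greedily by potassium-per-kcal is optimal for one linear limit, giving 732.4 mg.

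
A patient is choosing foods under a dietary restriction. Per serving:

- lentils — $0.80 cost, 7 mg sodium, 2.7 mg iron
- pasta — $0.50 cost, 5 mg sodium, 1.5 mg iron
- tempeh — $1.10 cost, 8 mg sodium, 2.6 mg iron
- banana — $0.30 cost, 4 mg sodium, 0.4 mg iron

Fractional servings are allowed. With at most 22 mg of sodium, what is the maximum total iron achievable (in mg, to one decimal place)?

8.5 mg

Iron per mg sodium: lentils 0.3857, tempeh 0.325, pasta 0.3, banana 0.1.
With no serving limits, spend the whole sodium allowance on lentils: 22 mg / 7 mg × 2.7 mg = 8.5 mg.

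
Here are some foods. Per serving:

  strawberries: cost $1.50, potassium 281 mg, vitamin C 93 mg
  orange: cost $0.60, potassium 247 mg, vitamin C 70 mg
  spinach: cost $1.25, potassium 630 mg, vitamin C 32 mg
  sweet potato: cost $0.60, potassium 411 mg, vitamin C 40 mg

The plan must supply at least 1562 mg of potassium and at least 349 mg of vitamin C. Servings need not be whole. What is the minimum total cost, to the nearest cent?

$3.31

An LP optimum is at a vertex; with two nutrient constraints at most two foods are used. Check each candidate.
strawberries only: max(1562/281, 349/93) = 5.559 servings → $8.34.
orange only: max(1562/247, 349/70) = 6.324 servings → $3.79.
spinach only: max(1562/630, 349/32) = 10.91 servings → $13.63.
sweet potato only: max(1562/411, 349/40) = 8.725 servings → $5.24.
strawberries + orange: the both-tight solution has a negative serving — not a feasible corner.
strawberries + spinach with both tight: 3.425 servings and 0.9516 servings → $6.33.
strawberries + sweet potato with both tight: 3 servings and 1.749 servings → $5.55.
orange + spinach with both tight: 4.694 servings and 0.6392 servings → $3.62.
orange + sweet potato with both tight: 4.286 servings and 1.225 servings → $3.31.
spinach + sweet potato: intersection lies outside the first quadrant.
The minimum over all feasible corners is $3.31.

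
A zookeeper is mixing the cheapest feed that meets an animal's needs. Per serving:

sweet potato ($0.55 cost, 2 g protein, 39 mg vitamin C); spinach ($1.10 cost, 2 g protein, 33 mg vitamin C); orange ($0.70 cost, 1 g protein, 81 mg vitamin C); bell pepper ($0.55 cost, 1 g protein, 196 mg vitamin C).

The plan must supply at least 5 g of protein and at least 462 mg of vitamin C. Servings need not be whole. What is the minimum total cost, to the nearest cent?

$1.94

Two binding constraints pin down two serving amounts, so the optimal mix uses at most two foods. The candidates are each food alone (scaled to the tighter of protein/vitamin C) and each pair with both constraints tight.
sweet potato only: max(5/2, 462/39) = 11.85 servings → $6.52.
spinach only: max(5/2, 462/33) = 14 servings → $15.40.
orange only: max(5/1, 462/81) = 5.704 servings → $3.99.
bell pepper only: max(5/1, 462/196) = 5 servings → $2.75.
sweet potato + spinach with both targets exact would need a negative amount; discard.
sweet potato + orange: intersection lies outside the first quadrant.
sweet potato + bell pepper with both tight: 1.467 servings and 2.065 servings → $1.94.
spinach + orange: intersection lies outside the first quadrant.
spinach + bell pepper with both tight: 1.443 servings and 2.114 servings → $2.75.
orange + bell pepper with both tight: 4.504 servings and 0.4957 servings → $3.43.
Cheapest feasible corner: $1.94.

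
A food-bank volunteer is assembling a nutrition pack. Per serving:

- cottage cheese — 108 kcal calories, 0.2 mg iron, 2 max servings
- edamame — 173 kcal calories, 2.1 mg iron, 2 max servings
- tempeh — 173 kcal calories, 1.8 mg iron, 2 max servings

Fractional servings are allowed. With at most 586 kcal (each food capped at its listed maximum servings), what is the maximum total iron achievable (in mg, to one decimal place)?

6.7 mg

Iron per kcal: edamame 0.01214, tempeh 0.0104, cottage cheese 0.001852.
Take 2 servings of edamame: uses 346 kcal, +4.2 mg iron (running total 4.2 mg).
Take 1.387 servings of tempeh: uses 240 kcal, +2.5 mg iron (running total 6.7 mg).
Greedy by best ratio exhausts the calories allowance optimally: 6.7 mg.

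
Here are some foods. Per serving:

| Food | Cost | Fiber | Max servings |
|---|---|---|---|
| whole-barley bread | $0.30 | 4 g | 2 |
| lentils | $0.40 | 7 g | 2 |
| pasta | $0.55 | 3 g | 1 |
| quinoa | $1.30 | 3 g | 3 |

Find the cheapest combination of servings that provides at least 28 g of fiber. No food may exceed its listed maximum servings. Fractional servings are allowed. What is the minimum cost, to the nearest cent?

Cost per g of fiber: lentils $0.0571, whole-barley bread $0.0750, pasta $0.1833, quinoa $0.4333.
Take 2 servings of lentils: +14.0 g fiber for $0.80 (total $0.80, still need 14.0 g).
Take 2 servings of whole-barley bread: +8.0 g fiber for $0.60 (total $1.40, still need 6.0 g).
Take 1 serving of pasta: +3.0 g fiber for $0.55 (total $1.95, still need 3.0 g).
Take 1 serving of quinoa: +3.0 g fiber for $1.30 (total $3.25, still need 0.0 g).
Greedy by cheapest-per-g is optimal for a single linear constraint, so the minimum cost is $3.25.

$3.25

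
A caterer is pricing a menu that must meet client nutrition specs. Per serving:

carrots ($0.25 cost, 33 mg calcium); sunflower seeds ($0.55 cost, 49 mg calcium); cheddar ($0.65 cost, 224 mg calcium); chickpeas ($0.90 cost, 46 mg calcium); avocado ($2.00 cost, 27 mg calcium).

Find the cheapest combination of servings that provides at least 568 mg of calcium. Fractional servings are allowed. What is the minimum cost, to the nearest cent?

$1.65

Cost per mg of calcium: cheddar $0.0029, carrots $0.0076, sunflower seeds $0.0112, chickpeas $0.0196, avocado $0.0741.
With no serving limits, use only cheddar: 568 mg / 224 mg = 2.536 servings × $0.65 = $1.65.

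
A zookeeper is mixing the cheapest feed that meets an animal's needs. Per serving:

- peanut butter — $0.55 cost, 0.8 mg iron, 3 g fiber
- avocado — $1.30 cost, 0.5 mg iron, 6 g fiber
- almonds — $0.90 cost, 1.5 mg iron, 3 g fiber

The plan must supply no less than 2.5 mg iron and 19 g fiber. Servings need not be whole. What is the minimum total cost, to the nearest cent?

$3.48

The cheapest plan sits at a corner of the feasible region — with two constraints it uses at most two foods.
peanut butter only: max(2.5/0.8, 19/3) = 6.333 servings → $3.48.
avocado only: max(2.5/0.5, 19/6) = 5 servings → $6.50.
almonds only: max(2.5/1.5, 19/3) = 6.333 servings → $5.70.
peanut butter + avocado with both tight: 1.667 servings and 2.333 servings → $3.95.
peanut butter + almonds with both targets exact would need a negative amount; discard.
avocado + almonds with both tight: 2.8 servings and 0.7333 servings → $4.30.
The minimum over all feasible corners is $3.48.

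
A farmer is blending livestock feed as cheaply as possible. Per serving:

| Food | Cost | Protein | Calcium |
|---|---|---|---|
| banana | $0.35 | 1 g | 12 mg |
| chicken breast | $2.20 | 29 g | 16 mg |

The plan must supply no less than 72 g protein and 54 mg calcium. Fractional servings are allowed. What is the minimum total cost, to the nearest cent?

An LP optimum is at a vertex; with two nutrient constraints at most two foods are used. Check each candidate.
banana only: max(72/1, 54/12) = 72 servings → $25.20.
chicken breast only: max(72/29, 54/16) = 3.375 servings → $7.42.
banana + chicken breast with both tight: 1.247 servings and 2.44 servings → $5.80.
The minimum over all feasible corners is $5.80.

$5.80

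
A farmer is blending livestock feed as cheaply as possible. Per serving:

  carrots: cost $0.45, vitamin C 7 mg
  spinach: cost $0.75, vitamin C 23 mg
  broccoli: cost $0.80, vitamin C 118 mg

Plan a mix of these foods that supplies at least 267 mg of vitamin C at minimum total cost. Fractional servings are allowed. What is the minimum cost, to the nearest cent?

Cost per mg of vitamin C: broccoli $0.0068, spinach $0.0326, carrots $0.0643.
With no serving limits, use only broccoli: 267 mg / 118 mg = 2.263 servings × $0.80 = $1.81.

$1.81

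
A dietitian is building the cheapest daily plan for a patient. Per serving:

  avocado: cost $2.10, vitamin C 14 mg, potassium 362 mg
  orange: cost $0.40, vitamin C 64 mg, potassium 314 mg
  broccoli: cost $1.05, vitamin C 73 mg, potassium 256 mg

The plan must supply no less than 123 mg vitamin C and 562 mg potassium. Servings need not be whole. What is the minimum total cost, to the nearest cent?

Two binding constraints pin down two serving amounts, so the optimal mix uses at most two foods. The candidates are each food alone (scaled to the tighter of vitamin C/potassium) and each pair with both constraints tight.
avocado only: max(123/14, 562/362) = 8.786 servings → $18.45.
orange only: max(123/64, 562/314) = 1.922 servings → $0.77.
broccoli only: max(123/73, 562/256) = 2.195 servings → $2.31.
avocado + orange with both targets exact would need a negative amount; discard.
avocado + broccoli with both tight: 0.4176 servings and 1.605 servings → $2.56.
orange + broccoli with both tight: 1.459 servings and 0.4059 servings → $1.01.
So the least-cost plan costs $0.77.

$0.77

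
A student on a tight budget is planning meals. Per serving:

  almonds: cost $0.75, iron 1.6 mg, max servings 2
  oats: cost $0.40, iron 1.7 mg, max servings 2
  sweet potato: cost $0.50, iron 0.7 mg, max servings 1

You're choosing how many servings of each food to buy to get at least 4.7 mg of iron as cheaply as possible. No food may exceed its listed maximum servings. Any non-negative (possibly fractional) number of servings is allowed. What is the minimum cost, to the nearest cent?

$1.41

Cost per mg of iron: oats $0.2353, almonds $0.4688, sweet potato $0.7143.
Take 2 servings of oats: +3.4 mg iron for $0.80 (total $0.80, still need 1.3 mg).
Take 0.8125 servings of almonds: +1.3 mg iron for $0.61 (total $1.41, still need 0.0 mg).
Filling from the cheapest source first is optimal under one linear minimum: $1.41.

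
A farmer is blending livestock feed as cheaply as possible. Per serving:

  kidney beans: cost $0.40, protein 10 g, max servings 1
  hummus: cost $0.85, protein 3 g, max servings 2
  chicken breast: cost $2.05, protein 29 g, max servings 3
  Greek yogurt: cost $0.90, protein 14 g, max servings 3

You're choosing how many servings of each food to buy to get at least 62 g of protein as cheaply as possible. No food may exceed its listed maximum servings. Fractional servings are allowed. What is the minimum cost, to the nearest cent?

Cost per g of protein: kidney beans $0.0400, Greek yogurt $0.0643, chicken breast $0.0707, hummus $0.2833.
Take 1 serving of kidney beans: +10.0 g protein for $0.40 (total $0.40, still need 52.0 g).
Take 3 servings of Greek yogurt: +42.0 g protein for $2.70 (total $3.10, still need 10.0 g).
Take 0.3448 servings of chicken breast: +10.0 g protein for $0.71 (total $3.81, still need 0.0 g).
Filling from the cheapest source first is optimal under one linear minimum: $3.81.

$3.81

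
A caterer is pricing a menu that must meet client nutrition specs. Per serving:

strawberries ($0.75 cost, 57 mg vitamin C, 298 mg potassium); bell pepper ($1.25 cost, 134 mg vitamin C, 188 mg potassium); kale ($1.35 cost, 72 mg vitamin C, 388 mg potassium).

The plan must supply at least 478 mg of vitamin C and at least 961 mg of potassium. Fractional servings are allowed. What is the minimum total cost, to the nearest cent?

$4.75

With two linear requirements the optimum uses one or two foods; enumerate the corners.
strawberries only: max(478/57, 961/298) = 8.386 servings → $6.29.
bell pepper only: max(478/134, 961/188) = 5.112 servings → $6.39.
kale only: max(478/72, 961/388) = 6.639 servings → $8.96.
strawberries + bell pepper with both tight: 1.332 servings and 3.001 servings → $4.75.
strawberries + kale: the both-tight solution has a negative serving — not a feasible corner.
bell pepper + kale with both tight: 3.024 servings and 1.012 servings → $5.15.
The minimum over all feasible corners is $4.75.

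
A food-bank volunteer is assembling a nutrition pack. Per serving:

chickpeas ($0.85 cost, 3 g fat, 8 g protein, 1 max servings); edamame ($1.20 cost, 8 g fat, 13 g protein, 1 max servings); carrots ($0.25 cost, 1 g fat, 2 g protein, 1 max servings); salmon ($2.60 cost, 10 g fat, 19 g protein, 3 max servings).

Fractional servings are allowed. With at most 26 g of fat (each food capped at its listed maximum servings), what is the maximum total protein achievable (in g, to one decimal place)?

51.8 g

Protein per g fat: chickpeas 2.667, carrots 2, salmon 1.9, edamame 1.625.
Take 1 serving of chickpeas: uses 3 g fat, +8.0 g protein (running total 8.0 g).
Take 1 serving of carrots: uses 1 g fat, +2.0 g protein (running total 10.0 g).
Take 2.2 servings of salmon: uses 22 g fat, +41.8 g protein (running total 51.8 g).
Filling greedily by protein-per-g fat is optimal for one linear limit, giving 51.8 g.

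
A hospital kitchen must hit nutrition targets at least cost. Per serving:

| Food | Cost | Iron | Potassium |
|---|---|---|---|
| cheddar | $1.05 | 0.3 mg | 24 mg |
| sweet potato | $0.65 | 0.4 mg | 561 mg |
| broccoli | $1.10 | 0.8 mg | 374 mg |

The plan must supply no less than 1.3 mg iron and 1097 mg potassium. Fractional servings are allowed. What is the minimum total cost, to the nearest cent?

$1.92

An LP optimum is at a vertex; with two nutrient constraints at most two foods are used. Check each candidate.
cheddar only: max(1.3/0.3, 1097/24) = 45.71 servings → $47.99.
sweet potato only: max(1.3/0.4, 1097/561) = 3.25 servings → $2.11.
broccoli only: max(1.3/0.8, 1097/374) = 2.933 servings → $3.23.
cheddar + sweet potato with both tight: 1.83 servings and 1.877 servings → $3.14.
cheddar + broccoli: the both-tight solution has a negative serving — not a feasible corner.
sweet potato + broccoli with both tight: 1.308 servings and 0.9709 servings → $1.92.
Cheapest feasible corner: $1.92.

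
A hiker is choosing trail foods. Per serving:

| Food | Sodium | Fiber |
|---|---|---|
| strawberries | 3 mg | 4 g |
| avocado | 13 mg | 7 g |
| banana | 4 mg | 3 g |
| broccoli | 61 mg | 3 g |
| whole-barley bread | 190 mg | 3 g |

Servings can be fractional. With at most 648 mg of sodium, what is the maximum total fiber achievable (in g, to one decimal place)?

864.0 g

Fiber per mg sodium: strawberries 1.333, banana 0.75, avocado 0.5385, broccoli 0.04918, whole-barley bread 0.01579.
With no serving limits, spend the whole sodium allowance on strawberries: 648 mg / 3 mg × 4 g = 864.0 g.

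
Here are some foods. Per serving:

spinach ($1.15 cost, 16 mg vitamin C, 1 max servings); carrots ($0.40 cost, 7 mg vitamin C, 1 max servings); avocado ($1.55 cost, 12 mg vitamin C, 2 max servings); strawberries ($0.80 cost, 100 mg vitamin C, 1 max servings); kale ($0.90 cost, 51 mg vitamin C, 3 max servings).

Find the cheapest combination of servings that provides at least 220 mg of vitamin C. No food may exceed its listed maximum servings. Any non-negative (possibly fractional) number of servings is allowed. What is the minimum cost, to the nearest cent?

Cost per mg of vitamin C: strawberries $0.0080, kale $0.0176, carrots $0.0571, spinach $0.0719, avocado $0.1292.
Take 1 serving of strawberries: +100.0 mg vitamin C for $0.80 (total $0.80, still need 120.0 mg).
Take 2.353 servings of kale: +120.0 mg vitamin C for $2.12 (total $2.92, still need 0.0 mg).
Filling from the cheapest source first is optimal under one linear minimum: $2.92.

$2.92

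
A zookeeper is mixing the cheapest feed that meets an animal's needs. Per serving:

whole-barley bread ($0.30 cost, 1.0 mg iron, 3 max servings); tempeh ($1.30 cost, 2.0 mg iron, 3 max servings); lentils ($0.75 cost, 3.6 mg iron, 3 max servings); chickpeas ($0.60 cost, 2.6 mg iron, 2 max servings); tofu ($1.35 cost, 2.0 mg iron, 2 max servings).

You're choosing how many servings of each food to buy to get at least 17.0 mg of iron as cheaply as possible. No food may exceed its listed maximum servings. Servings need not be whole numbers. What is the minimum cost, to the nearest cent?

Cost per mg of iron: lentils $0.2083, chickpeas $0.2308, whole-barley bread $0.3000, tempeh $0.6500, tofu $0.6750.
Take 3 servings of lentils: +10.8 mg iron for $2.25 (total $2.25, still need 6.2 mg).
Take 2 servings of chickpeas: +5.2 mg iron for $1.20 (total $3.45, still need 1.0 mg).
Take 1 serving of whole-barley bread: +1.0 mg iron for $0.30 (total $3.75, still need 0.0 mg).
Filling from the cheapest source first is optimal under one linear minimum: $3.75.

$3.75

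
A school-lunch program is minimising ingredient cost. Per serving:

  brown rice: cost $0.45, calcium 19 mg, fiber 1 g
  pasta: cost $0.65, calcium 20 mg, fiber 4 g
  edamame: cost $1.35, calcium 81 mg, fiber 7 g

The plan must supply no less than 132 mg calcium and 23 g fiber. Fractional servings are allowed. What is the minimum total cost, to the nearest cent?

$3.82

Compare the cost at each extreme point of the feasible region.
brown rice only: max(132/19, 23/1) = 23 servings → $10.35.
pasta only: max(132/20, 23/4) = 6.6 servings → $4.29.
edamame only: max(132/81, 23/7) = 3.286 servings → $4.44.
brown rice + pasta with both tight: 1.214 servings and 5.446 servings → $4.09.
brown rice + edamame: intersection lies outside the first quadrant.
pasta + edamame with both tight: 5.103 servings and 0.3696 servings → $3.82.
Cheapest feasible corner: $3.82.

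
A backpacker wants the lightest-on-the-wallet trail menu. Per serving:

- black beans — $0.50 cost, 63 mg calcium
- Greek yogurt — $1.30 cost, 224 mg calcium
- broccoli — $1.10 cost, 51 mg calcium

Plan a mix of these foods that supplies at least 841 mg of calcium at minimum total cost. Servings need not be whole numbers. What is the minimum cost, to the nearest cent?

$4.88

Cost per mg of calcium: Greek yogurt $0.0058, black beans $0.0079, broccoli $0.0216.
With no serving limits, use only Greek yogurt: 841 mg / 224 mg = 3.754 servings × $1.30 = $4.88.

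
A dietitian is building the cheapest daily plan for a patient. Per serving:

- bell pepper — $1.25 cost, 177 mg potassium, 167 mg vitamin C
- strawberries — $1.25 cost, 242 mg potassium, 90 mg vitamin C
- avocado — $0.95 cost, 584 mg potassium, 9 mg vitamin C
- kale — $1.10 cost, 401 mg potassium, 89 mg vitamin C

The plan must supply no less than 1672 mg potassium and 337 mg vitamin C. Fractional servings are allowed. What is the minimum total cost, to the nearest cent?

$4.40

An LP optimum is at a vertex; with two nutrient constraints at most two foods are used. Check each candidate.
bell pepper only: max(1672/177, 337/167) = 9.446 servings → $11.81.
strawberries only: max(1672/242, 337/90) = 6.909 servings → $8.64.
avocado only: max(1672/584, 337/9) = 37.44 servings → $35.57.
kale only: max(1672/401, 337/89) = 4.17 servings → $4.59.
bell pepper + strawberries with both targets exact would need a negative amount; discard.
bell pepper + avocado with both tight: 1.895 servings and 2.289 servings → $4.54.
bell pepper + kale: the both-tight solution has a negative serving — not a feasible corner.
strawberries + avocado with both tight: 3.608 servings and 1.368 servings → $5.81.
strawberries + kale: intersection lies outside the first quadrant.
avocado + kale with both tight: 0.2827 servings and 3.758 servings → $4.40.
Cheapest feasible corner: $4.40.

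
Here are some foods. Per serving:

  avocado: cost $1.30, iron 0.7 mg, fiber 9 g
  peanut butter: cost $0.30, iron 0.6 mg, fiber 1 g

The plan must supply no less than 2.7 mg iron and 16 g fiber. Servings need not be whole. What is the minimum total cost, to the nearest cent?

Minimising a linear cost over {iron ≥ 2.7, fiber ≥ 16, servings ≥ 0} — the optimum is at a vertex, using one or two foods.
avocado only: max(2.7/0.7, 16/9) = 3.857 servings → $5.01.
peanut butter only: max(2.7/0.6, 16/1) = 16 servings → $4.80.
avocado + peanut butter with both tight: 1.468 servings and 2.787 servings → $2.74.
The minimum over all feasible corners is $2.74.

$2.74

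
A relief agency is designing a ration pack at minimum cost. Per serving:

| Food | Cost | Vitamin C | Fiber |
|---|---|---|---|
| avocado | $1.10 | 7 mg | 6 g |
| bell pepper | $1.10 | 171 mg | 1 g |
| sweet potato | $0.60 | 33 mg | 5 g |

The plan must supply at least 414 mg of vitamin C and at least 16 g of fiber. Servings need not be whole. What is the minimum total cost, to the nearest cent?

$3.76

Check every corner: each single food scaled to meet both minima, and each pair solved so both constraints bind.
avocado only: max(414/7, 16/6) = 59.14 servings → $65.06.
bell pepper only: max(414/171, 16/1) = 16 servings → $17.60.
sweet potato only: max(414/33, 16/5) = 12.55 servings → $7.53.
avocado + bell pepper with both tight: 2.279 servings and 2.328 servings → $5.07.
avocado + sweet potato with both targets exact would need a negative amount; discard.
bell pepper + sweet potato with both tight: 1.876 servings and 2.825 servings → $3.76.
The minimum over all feasible corners is $3.76.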